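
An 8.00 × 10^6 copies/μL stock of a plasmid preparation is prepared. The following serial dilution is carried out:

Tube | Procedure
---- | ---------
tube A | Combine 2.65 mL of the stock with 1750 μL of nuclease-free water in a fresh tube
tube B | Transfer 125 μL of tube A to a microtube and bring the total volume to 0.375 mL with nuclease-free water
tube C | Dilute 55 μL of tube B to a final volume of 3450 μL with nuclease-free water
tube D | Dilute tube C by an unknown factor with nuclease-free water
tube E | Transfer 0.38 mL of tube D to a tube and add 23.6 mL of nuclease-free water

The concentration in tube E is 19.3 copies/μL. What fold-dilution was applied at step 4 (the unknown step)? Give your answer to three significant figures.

Step 1: 2.65 mL + 1750 μL = 4.4 mL total → factor 4.4/2.65 = 1.6604
Step 2: 125 μL brought to 0.375 mL → factor 375/125 = 3
Step 3: 55 μL brought to 3450 μL → factor 3450/55 = 62.727
Step 4: unknown factor x
Step 5: 0.38 mL + 23.6 mL = 23.98 mL total → factor 23.98/0.38 = 63.105
Product of known-step factors = 19717
Overall factor = 8.00 × 10^6 copies/μL / (19.3 copies/μL) = 4.1451 × 10^5
x = 4.1451 × 10^5 / 19717 = 21.0

21.0-fold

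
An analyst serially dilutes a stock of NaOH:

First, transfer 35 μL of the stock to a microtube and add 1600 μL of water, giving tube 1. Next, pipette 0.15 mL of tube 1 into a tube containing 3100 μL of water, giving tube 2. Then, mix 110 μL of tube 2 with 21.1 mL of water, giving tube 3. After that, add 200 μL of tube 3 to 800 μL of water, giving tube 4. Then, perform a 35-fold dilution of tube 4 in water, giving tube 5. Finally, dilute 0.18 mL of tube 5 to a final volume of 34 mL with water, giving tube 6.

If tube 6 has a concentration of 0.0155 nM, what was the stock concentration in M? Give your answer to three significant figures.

0.100 M

Step 1: 35 μL + 1600 μL = 1635 μL total → factor 1635/35 = 46.714
Step 2: 0.15 mL + 3100 μL = 3.25 mL total → factor 3.25/0.15 = 21.667
Step 3: 110 μL + 21.1 mL = 21210 μL total → factor 21210/110 = 192.82
Step 4: 200 μL + 800 μL = 1000 μL total → factor 1000/200 = 5
Step 5: 35-fold → factor 35
Step 6: 0.18 mL brought to 34 mL → factor 34/0.18 = 188.89
Overall dilution factor = 46.714 × 21.667 × 192.82 × 5 × 35 × 188.89 = 6.4511 × 10^9
Stock = 0.0155 nM × 6.4511 × 10^9 = 9.999 × 10^7 nM = 0.100 M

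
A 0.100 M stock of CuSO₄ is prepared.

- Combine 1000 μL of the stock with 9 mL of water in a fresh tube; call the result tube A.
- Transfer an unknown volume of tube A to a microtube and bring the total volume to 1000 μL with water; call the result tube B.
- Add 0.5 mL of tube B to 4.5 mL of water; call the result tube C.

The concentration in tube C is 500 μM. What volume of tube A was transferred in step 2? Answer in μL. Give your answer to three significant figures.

Step 1: 1000 μL + 9 mL = 10000 μL total → factor 10000/1000 = 10
Step 2: v brought to 1000 μL → factor = 1000 μL/v
Step 3: 0.5 mL + 4.5 mL = 5 mL total → factor 5/0.5 = 10
Product of known-step factors = 100
Overall factor = 0.100 M / (500 μM) = 200
Step-2 factor = 200 / 100 = 2
v = 1000 μL / 2 = 500 μL

500 μL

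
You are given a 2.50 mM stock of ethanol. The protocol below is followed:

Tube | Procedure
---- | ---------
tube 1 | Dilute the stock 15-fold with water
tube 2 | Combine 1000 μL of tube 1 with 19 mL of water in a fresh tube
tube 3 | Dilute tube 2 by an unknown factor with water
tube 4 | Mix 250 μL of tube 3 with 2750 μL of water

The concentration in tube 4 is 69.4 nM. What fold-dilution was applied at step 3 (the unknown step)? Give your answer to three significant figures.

10.0-fold

Step 1: 15-fold → factor 15
Step 2: 1000 μL + 19 mL = 20000 μL total → factor 20000/1000 = 20
Step 3: unknown factor x
Step 4: 250 μL + 2750 μL = 3000 μL total → factor 3000/250 = 12
Product of known-step factors = 3600
Overall factor = 2.50 mM / (69.4 nM) = 36023
x = 36023 / 3600 = 10.0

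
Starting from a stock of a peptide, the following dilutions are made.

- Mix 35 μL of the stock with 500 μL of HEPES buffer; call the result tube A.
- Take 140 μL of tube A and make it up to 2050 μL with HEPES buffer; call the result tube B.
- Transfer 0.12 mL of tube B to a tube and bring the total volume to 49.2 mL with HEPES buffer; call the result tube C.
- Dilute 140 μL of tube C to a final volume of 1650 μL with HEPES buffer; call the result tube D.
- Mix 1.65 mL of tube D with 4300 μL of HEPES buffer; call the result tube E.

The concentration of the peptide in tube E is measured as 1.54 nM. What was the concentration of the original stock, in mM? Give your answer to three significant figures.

Step 1: 35 μL + 500 μL = 535 μL total → factor 535/35 = 15.286
Step 2: 140 μL brought to 2050 μL → factor 2050/140 = 14.643
Step 3: 0.12 mL brought to 49.2 mL → factor 49.2/0.12 = 410
Step 4: 140 μL brought to 1650 μL → factor 1650/140 = 11.786
Step 5: 1.65 mL + 4300 μL = 5.95 mL total → factor 5.95/1.65 = 3.6061
Overall dilution factor = 15.286 × 14.643 × 410 × 11.786 × 3.6061 = 3.9002 × 10^6
Stock = 1.54 nM × 3.9002 × 10^6 = 6.006 × 10^6 nM = 6.01 mM

6.01 mM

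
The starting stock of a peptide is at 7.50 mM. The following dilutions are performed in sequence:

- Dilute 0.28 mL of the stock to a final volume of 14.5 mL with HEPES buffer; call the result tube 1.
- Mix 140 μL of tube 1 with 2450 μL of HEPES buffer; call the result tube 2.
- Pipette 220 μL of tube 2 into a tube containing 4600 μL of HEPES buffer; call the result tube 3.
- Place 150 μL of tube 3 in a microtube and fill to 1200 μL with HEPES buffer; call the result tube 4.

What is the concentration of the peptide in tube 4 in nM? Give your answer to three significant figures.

Step 1: 0.28 mL brought to 14.5 mL → factor 14.5/0.28 = 51.786
Step 2: 140 μL + 2450 μL = 2590 μL total → factor 2590/140 = 18.5
Step 3: 220 μL + 4600 μL = 4820 μL total → factor 4820/220 = 21.909
Step 4: 150 μL brought to 1200 μL → factor 1200/150 = 8
Overall dilution factor = 51.786 × 18.5 × 21.909 × 8 = 1.6792 × 10^5
Final = 7.50 mM / 1.6792 × 10^5 = 4.466 × 10^-5 mM = 44.7 nM

44.7 nM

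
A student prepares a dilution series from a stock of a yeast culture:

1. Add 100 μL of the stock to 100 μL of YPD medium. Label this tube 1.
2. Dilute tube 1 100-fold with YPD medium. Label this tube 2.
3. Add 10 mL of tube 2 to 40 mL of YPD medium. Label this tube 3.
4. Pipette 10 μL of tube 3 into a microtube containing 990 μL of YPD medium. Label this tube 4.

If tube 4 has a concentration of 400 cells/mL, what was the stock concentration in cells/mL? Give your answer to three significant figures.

4.00 × 10^7 cells/mL

Step 1: 100 μL + 100 μL = 200 μL total → factor 200/100 = 2
Step 2: 100-fold → factor 100
Step 3: 10 mL + 40 mL = 50 mL total → factor 50/10 = 5
Step 4: 10 μL + 990 μL = 1000 μL total → factor 1000/10 = 100
Overall dilution factor = 2 × 100 × 5 × 100 = 1 × 10^5
Stock = 400 cells/mL × 1 × 10^5 = 4.00 × 10^7 cells/mL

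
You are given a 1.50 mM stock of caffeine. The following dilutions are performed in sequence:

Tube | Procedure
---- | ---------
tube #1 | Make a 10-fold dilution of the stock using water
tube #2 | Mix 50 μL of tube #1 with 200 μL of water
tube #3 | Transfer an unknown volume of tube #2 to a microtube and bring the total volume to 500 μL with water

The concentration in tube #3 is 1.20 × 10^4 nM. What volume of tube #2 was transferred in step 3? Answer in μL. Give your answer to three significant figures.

200 μL

Step 1: 10-fold → factor 10
Step 2: 50 μL + 200 μL = 250 μL total → factor 250/50 = 5
Step 3: v brought to 500 μL → factor = 500 μL/v
Product of known-step factors = 50
Overall factor = 1.50 mM / (1.20 × 10^4 nM) = 125
Step-3 factor = 125 / 50 = 2.5
v = 500 μL / 2.5 = 200 μL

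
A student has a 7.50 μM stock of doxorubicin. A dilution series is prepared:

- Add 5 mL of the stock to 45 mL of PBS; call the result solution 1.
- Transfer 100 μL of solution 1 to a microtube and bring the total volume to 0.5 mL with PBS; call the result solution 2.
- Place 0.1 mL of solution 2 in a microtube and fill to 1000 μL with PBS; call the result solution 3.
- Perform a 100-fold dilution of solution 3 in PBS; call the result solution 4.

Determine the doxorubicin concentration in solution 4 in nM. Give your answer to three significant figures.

Step 1: 5 mL + 45 mL = 50 mL total → factor 50/5 = 10
Step 2: 100 μL brought to 0.5 mL → factor 500/100 = 5
Step 3: 0.1 mL brought to 1000 μL → factor 1/0.1 = 10
Step 4: 100-fold → factor 100
Overall dilution factor = 10 × 5 × 10 × 100 = 50000
Final = 7.50 μM / 50000 = 0.0001500 μM = 0.150 nM

0.150 nM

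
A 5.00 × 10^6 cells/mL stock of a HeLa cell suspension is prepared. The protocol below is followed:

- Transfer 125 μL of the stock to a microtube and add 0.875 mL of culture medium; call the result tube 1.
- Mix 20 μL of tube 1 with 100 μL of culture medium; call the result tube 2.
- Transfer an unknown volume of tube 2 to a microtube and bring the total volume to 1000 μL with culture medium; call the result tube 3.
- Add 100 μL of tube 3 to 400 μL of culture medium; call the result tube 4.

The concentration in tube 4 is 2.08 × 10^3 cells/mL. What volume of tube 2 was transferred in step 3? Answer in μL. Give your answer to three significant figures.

99.8 μL

Step 1: 125 μL + 0.875 mL = 1000 μL total → factor 1000/125 = 8
Step 2: 20 μL + 100 μL = 120 μL total → factor 120/20 = 6
Step 3: v brought to 1000 μL → factor = 1000 μL/v
Step 4: 100 μL + 400 μL = 500 μL total → factor 500/100 = 5
Product of known-step factors = 240
Overall factor = 5.00 × 10^6 cells/mL / (2.08 × 10^3 cells/mL) = 2403.8
Step-3 factor = 2403.8 / 240 = 10.016
v = 1000 μL / 10.016 = 99.8 μL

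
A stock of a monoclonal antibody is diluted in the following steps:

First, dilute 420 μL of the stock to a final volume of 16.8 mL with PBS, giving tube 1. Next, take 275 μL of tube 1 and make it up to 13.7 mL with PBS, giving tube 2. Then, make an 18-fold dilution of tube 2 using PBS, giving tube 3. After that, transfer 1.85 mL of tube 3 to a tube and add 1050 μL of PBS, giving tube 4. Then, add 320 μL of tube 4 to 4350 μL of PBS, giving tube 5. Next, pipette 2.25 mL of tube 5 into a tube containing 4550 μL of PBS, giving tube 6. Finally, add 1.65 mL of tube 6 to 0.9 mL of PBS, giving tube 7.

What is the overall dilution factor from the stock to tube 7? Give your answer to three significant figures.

Step 1: 420 μL brought to 16.8 mL → factor 16800/420 = 40
Step 2: 275 μL brought to 13.7 mL → factor 13700/275 = 49.818
Step 3: 18-fold → factor 18
Step 4: 1.85 mL + 1050 μL = 2.9 mL total → factor 2.9/1.85 = 1.5676
Step 5: 320 μL + 4350 μL = 4670 μL total → factor 4670/320 = 14.594
Step 6: 2.25 mL + 4550 μL = 6.8 mL total → factor 6.8/2.25 = 3.0222
Step 7: 1.65 mL + 0.9 mL = 2.55 mL total → factor 2.55/1.65 = 1.5455
Overall dilution factor = 40 × 49.818 × 18 × 1.5676 × 14.594 × 3.0222 × 1.5455 = 3.8326 × 10^6

3.83 × 10^6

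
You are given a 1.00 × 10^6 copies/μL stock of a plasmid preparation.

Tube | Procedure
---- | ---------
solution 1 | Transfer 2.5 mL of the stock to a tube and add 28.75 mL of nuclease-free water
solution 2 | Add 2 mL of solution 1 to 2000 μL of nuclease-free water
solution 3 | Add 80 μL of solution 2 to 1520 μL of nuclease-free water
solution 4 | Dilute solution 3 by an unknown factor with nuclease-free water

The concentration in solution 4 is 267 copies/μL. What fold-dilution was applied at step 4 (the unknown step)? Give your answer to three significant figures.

Step 1: 2.5 mL + 28.75 mL = 31.25 mL total → factor 31.25/2.5 = 12.5
Step 2: 2 mL + 2000 μL = 4 mL total → factor 4/2 = 2
Step 3: 80 μL + 1520 μL = 1600 μL total → factor 1600/80 = 20
Step 4: unknown factor x
Product of known-step factors = 500
Overall factor = 1.00 × 10^6 copies/μL / (267 copies/μL) = 3745.3
x = 3745.3 / 500 = 7.49

7.49-fold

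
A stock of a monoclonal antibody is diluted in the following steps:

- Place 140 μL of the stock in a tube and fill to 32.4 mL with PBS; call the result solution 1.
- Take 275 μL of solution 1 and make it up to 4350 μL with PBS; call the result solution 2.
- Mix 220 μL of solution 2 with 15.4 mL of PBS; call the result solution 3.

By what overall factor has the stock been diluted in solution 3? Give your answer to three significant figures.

Step 1: 140 μL brought to 32.4 mL → factor 32400/140 = 231.43
Step 2: 275 μL brought to 4350 μL → factor 4350/275 = 15.818
Step 3: 220 μL + 15.4 mL = 15620 μL total → factor 15620/220 = 71
Overall dilution factor = 231.43 × 15.818 × 71 = 2.5992 × 10^5

2.60 × 10^5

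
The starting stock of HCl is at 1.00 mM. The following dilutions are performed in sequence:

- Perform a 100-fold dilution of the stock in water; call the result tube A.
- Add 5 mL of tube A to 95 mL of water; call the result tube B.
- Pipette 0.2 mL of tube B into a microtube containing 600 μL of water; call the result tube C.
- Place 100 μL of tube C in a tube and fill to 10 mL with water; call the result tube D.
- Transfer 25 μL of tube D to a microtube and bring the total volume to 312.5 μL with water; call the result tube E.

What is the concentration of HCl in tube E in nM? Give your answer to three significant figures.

0.100 nM

Step 1: 100-fold → factor 100
Step 2: 5 mL + 95 mL = 100 mL total → factor 100/5 = 20
Step 3: 0.2 mL + 600 μL = 0.8 mL total → factor 0.8/0.2 = 4
Step 4: 100 μL brought to 10 mL → factor 10000/100 = 100
Step 5: 25 μL brought to 312.5 μL → factor 312.5/25 = 12.5
Overall dilution factor = 100 × 20 × 4 × 100 × 12.5 = 1 × 10^7
Final = 1.00 mM / 1 × 10^7 = 1.000 × 10^-7 mM = 0.100 nM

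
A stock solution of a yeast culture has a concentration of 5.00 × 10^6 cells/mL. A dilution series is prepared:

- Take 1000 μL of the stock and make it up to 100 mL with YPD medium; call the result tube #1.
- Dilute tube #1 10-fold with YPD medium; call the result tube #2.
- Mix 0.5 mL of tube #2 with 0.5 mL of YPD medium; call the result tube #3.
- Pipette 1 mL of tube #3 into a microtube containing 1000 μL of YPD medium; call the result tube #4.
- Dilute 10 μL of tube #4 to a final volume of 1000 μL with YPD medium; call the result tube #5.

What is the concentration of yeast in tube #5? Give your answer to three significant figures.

12.5 cells/mL

Step 1: 1000 μL brought to 100 mL → factor 1 × 10^5/1000 = 100
Step 2: 10-fold → factor 10
Step 3: 0.5 mL + 0.5 mL = 1 mL total → factor 1/0.5 = 2
Step 4: 1 mL + 1000 μL = 2 mL total → factor 2/1 = 2
Step 5: 10 μL brought to 1000 μL → factor 1000/10 = 100
Overall dilution factor = 100 × 10 × 2 × 2 × 100 = 4 × 10^5
Final = 5.00 × 10^6 cells/mL / 4 × 10^5 = 12.5 cells/mL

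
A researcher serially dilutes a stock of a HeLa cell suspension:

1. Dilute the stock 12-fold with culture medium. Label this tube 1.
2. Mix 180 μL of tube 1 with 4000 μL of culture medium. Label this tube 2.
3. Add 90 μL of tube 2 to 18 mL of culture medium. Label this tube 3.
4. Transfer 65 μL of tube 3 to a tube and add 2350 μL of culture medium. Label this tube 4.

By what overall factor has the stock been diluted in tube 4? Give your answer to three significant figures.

Step 1: 12-fold → factor 12
Step 2: 180 μL + 4000 μL = 4180 μL total → factor 4180/180 = 23.222
Step 3: 90 μL + 18 mL = 18090 μL total → factor 18090/90 = 201
Step 4: 65 μL + 2350 μL = 2415 μL total → factor 2415/65 = 37.154
Overall dilution factor = 12 × 23.222 × 201 × 37.154 = 2.0811 × 10^6

2.08 × 10^6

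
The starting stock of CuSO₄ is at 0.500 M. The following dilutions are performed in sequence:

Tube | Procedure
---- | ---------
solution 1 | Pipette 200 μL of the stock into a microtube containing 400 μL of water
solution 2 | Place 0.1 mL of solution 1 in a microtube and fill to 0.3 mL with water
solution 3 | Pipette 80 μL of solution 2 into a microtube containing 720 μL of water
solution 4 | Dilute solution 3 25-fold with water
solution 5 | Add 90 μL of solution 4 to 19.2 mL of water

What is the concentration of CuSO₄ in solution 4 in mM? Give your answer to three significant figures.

Step 1: 200 μL + 400 μL = 600 μL total → factor 600/200 = 3
Step 2: 0.1 mL brought to 0.3 mL → factor 0.3/0.1 = 3
Step 3: 80 μL + 720 μL = 800 μL total → factor 800/80 = 10
Step 4: 25-fold → factor 25
Dilution factor through solution 4 = 3 × 3 × 10 × 25 = 2250
[solution 4] = 0.500 M / 2250 = 0.0002222 M = 0.222 mM

0.222 mM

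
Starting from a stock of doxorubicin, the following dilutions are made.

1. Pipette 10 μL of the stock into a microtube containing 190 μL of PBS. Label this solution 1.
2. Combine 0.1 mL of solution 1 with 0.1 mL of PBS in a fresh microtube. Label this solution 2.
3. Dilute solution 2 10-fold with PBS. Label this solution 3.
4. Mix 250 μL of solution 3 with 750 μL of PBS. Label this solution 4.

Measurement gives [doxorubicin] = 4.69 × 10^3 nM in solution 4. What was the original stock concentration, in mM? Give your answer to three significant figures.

7.50 mM

Step 1: 10 μL + 190 μL = 200 μL total → factor 200/10 = 20
Step 2: 0.1 mL + 0.1 mL = 0.2 mL total → factor 0.2/0.1 = 2
Step 3: 10-fold → factor 10
Step 4: 250 μL + 750 μL = 1000 μL total → factor 1000/250 = 4
Overall dilution factor = 20 × 2 × 10 × 4 = 1600
Stock = 4.69 × 10^3 nM × 1600 = 7.504 × 10^6 nM = 7.50 mM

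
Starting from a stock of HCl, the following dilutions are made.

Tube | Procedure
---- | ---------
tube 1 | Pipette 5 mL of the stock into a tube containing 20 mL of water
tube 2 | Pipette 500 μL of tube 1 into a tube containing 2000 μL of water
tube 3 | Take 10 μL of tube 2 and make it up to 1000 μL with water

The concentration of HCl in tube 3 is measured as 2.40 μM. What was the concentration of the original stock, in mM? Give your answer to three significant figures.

6.00 mM

Step 1: 5 mL + 20 mL = 25 mL total → factor 25/5 = 5
Step 2: 500 μL + 2000 μL = 2500 μL total → factor 2500/500 = 5
Step 3: 10 μL brought to 1000 μL → factor 1000/10 = 100
Overall dilution factor = 5 × 5 × 100 = 2500
Stock = 2.40 μM × 2500 = 6000 μM = 6.00 mM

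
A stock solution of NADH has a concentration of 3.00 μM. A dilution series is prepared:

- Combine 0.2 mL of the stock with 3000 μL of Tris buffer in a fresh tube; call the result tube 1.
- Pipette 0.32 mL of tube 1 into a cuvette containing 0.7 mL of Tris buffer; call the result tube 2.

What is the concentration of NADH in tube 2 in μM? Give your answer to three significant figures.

Step 1: 0.2 mL + 3000 μL = 3.2 mL total → factor 3.2/0.2 = 16
Step 2: 0.32 mL + 0.7 mL = 1.02 mL total → factor 1.02/0.32 = 3.1875
Overall dilution factor = 16 × 3.1875 = 51
Final = 3.00 μM / 51 = 0.0588 μM

0.0588 μM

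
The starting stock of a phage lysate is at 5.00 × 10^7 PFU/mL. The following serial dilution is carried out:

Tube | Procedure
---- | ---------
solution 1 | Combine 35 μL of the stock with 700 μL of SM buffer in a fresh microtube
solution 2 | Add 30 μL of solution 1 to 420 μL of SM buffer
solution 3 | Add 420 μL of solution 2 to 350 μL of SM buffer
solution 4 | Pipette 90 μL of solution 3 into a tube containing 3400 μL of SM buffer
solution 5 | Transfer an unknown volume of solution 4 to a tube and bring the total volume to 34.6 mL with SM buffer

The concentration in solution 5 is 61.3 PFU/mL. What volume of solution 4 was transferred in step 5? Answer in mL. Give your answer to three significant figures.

0.950 mL

Step 1: 35 μL + 700 μL = 735 μL total → factor 735/35 = 21
Step 2: 30 μL + 420 μL = 450 μL total → factor 450/30 = 15
Step 3: 420 μL + 350 μL = 770 μL total → factor 770/420 = 1.8333
Step 4: 90 μL + 3400 μL = 3490 μL total → factor 3490/90 = 38.778
Step 5: v brought to 34.6 mL → factor = 34.6 mL/v
Product of known-step factors = 22394
Overall factor = 5.00 × 10^7 PFU/mL / (61.3 PFU/mL) = 8.1566 × 10^5
Step-5 factor = 8.1566 × 10^5 / 22394 = 36.423
v = 34.6 mL / 36.423 = 0.950 mL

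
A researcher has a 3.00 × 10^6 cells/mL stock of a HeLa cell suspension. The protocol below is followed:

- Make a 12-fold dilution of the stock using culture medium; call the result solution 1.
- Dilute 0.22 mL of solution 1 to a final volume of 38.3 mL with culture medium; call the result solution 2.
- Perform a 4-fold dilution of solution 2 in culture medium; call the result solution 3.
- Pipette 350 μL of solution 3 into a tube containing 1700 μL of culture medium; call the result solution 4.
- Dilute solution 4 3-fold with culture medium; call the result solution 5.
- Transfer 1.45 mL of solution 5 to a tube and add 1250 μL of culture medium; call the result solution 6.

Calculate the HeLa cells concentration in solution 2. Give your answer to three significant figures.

Step 1: 12-fold → factor 12
Step 2: 0.22 mL brought to 38.3 mL → factor 38.3/0.22 = 174.09
Dilution factor through solution 2 = 12 × 174.09 = 2089.1
[solution 2] = 3.00 × 10^6 cells/mL / 2089.1 = 1.44 × 10^3 cells/mL

1.44 × 10^3 cells/mL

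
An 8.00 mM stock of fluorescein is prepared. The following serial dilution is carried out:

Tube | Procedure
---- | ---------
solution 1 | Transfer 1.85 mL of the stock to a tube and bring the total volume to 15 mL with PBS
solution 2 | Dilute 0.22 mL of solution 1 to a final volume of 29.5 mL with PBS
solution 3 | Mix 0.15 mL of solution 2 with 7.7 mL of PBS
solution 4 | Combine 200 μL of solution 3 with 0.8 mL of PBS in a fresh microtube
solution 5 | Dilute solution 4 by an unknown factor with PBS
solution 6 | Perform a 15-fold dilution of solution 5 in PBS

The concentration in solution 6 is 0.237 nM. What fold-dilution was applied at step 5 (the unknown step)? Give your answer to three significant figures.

7.91-fold

Step 1: 1.85 mL brought to 15 mL → factor 15/1.85 = 8.1081
Step 2: 0.22 mL brought to 29.5 mL → factor 29.5/0.22 = 134.09
Step 3: 0.15 mL + 7.7 mL = 7.85 mL total → factor 7.85/0.15 = 52.333
Step 4: 200 μL + 0.8 mL = 1000 μL total → factor 1000/200 = 5
Step 5: unknown factor x
Step 6: 15-fold → factor 15
Product of known-step factors = 4.2674 × 10^6
Overall factor = 8.00 mM / (0.237 nM) = 3.3755 × 10^7
x = 3.3755 × 10^7 / 4.2674 × 10^6 = 7.91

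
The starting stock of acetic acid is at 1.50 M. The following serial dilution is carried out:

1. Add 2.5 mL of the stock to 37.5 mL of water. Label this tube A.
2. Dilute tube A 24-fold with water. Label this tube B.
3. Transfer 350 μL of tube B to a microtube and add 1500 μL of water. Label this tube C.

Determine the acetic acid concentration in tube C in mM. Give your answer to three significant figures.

Step 1: 2.5 mL + 37.5 mL = 40 mL total → factor 40/2.5 = 16
Step 2: 24-fold → factor 24
Step 3: 350 μL + 1500 μL = 1850 μL total → factor 1850/350 = 5.2857
Overall dilution factor = 16 × 24 × 5.2857 = 2029.7
Final = 1.50 M / 2029.7 = 0.0007390 M = 0.739 mM

0.739 mM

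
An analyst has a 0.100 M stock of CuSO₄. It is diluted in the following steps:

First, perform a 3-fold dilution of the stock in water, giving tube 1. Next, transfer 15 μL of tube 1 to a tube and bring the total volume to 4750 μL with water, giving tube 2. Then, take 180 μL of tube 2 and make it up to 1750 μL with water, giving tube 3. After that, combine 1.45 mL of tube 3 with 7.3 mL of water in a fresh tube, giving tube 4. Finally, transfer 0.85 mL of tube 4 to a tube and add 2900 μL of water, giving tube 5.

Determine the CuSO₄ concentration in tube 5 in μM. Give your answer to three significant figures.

Step 1: 3-fold → factor 3
Step 2: 15 μL brought to 4750 μL → factor 4750/15 = 316.67
Step 3: 180 μL brought to 1750 μL → factor 1750/180 = 9.7222
Step 4: 1.45 mL + 7.3 mL = 8.75 mL total → factor 8.75/1.45 = 6.0345
Step 5: 0.85 mL + 2900 μL = 3.75 mL total → factor 3.75/0.85 = 4.4118
Overall dilution factor = 3 × 316.67 × 9.7222 × 6.0345 × 4.4118 = 2.4589 × 10^5
Final = 0.100 M / 2.4589 × 10^5 = 4.067 × 10^-7 M = 0.407 μM

0.407 μM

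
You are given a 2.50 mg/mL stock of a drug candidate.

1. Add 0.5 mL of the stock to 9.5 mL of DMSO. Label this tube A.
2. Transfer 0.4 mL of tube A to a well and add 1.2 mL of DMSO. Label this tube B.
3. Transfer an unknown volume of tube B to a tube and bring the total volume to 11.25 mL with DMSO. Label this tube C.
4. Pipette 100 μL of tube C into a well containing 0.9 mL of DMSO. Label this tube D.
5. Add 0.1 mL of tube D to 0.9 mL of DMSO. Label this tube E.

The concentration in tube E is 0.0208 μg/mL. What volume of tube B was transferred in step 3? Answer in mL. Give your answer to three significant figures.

Step 1: 0.5 mL + 9.5 mL = 10 mL total → factor 10/0.5 = 20
Step 2: 0.4 mL + 1.2 mL = 1.6 mL total → factor 1.6/0.4 = 4
Step 3: v brought to 11.25 mL → factor = 11.25 mL/v
Step 4: 100 μL + 0.9 mL = 1000 μL total → factor 1000/100 = 10
Step 5: 0.1 mL + 0.9 mL = 1 mL total → factor 1/0.1 = 10
Product of known-step factors = 8000
Overall factor = 2.50 mg/mL / (0.0208 μg/mL) = 1.2019 × 10^5
Step-3 factor = 1.2019 × 10^5 / 8000 = 15.024
v = 11.25 mL / 15.024 = 0.749 mL

0.749 mL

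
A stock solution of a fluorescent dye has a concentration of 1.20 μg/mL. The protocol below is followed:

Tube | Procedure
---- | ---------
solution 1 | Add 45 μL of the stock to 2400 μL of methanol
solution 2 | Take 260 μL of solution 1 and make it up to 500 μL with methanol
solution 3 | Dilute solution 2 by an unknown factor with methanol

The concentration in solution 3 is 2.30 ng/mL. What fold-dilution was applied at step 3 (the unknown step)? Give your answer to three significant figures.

4.99-fold

Step 1: 45 μL + 2400 μL = 2445 μL total → factor 2445/45 = 54.333
Step 2: 260 μL brought to 500 μL → factor 500/260 = 1.9231
Step 3: unknown factor x
Product of known-step factors = 104.49
Overall factor = 1.20 μg/mL / (2.30 ng/mL) = 521.74
x = 521.74 / 104.49 = 4.99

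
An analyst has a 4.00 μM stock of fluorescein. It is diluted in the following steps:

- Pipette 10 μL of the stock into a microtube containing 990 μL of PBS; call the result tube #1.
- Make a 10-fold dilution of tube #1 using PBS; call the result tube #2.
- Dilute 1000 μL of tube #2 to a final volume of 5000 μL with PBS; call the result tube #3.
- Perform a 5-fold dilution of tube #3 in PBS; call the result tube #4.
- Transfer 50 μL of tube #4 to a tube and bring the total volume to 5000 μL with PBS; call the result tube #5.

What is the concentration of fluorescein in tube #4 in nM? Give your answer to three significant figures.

Step 1: 10 μL + 990 μL = 1000 μL total → factor 1000/10 = 100
Step 2: 10-fold → factor 10
Step 3: 1000 μL brought to 5000 μL → factor 5000/1000 = 5
Step 4: 5-fold → factor 5
Dilution factor through tube #4 = 100 × 10 × 5 × 5 = 25000
[tube #4] = 4.00 μM / 25000 = 0.0001600 μM = 0.160 nM

0.160 nM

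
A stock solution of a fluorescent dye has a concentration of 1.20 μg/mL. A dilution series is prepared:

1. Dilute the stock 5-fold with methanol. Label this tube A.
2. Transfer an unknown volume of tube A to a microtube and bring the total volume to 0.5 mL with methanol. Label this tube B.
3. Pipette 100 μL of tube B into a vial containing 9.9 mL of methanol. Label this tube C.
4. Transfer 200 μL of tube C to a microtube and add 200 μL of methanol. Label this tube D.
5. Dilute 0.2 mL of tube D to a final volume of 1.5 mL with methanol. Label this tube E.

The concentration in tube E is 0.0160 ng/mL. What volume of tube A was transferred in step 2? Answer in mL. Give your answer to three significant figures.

0.0500 mL

Step 1: 5-fold → factor 5
Step 2: v brought to 0.5 mL → factor = 0.5 mL/v
Step 3: 100 μL + 9.9 mL = 10000 μL total → factor 10000/100 = 100
Step 4: 200 μL + 200 μL = 400 μL total → factor 400/200 = 2
Step 5: 0.2 mL brought to 1.5 mL → factor 1.5/0.2 = 7.5
Product of known-step factors = 7500
Overall factor = 1.20 μg/mL / (0.0160 ng/mL) = 75000
Step-2 factor = 75000 / 7500 = 10
v = 0.5 mL / 10 = 0.0500 mL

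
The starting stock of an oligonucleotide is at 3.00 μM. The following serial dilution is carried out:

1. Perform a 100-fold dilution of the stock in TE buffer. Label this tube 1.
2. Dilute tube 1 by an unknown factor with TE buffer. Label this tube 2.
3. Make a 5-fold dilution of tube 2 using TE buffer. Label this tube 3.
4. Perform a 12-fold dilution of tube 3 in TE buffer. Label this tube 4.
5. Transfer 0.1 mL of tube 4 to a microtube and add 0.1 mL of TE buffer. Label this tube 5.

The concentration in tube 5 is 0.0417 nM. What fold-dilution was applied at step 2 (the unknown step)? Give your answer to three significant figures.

Step 1: 100-fold → factor 100
Step 2: unknown factor x
Step 3: 5-fold → factor 5
Step 4: 12-fold → factor 12
Step 5: 0.1 mL + 0.1 mL = 0.2 mL total → factor 0.2/0.1 = 2
Product of known-step factors = 12000
Overall factor = 3.00 μM / (0.0417 nM) = 71942
x = 71942 / 12000 = 6.00

6.00-fold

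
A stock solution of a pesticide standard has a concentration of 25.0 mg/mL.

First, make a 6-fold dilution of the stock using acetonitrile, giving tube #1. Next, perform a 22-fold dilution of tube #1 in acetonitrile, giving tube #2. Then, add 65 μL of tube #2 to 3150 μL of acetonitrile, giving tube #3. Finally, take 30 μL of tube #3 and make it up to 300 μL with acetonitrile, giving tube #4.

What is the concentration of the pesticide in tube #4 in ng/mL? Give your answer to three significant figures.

383 ng/mL

Step 1: 6-fold → factor 6
Step 2: 22-fold → factor 22
Step 3: 65 μL + 3150 μL = 3215 μL total → factor 3215/65 = 49.462
Step 4: 30 μL brought to 300 μL → factor 300/30 = 10
Overall dilution factor = 6 × 22 × 49.462 × 10 = 65289
Final = 25.0 mg/mL / 65289 = 0.0003829 mg/mL = 383 ng/mL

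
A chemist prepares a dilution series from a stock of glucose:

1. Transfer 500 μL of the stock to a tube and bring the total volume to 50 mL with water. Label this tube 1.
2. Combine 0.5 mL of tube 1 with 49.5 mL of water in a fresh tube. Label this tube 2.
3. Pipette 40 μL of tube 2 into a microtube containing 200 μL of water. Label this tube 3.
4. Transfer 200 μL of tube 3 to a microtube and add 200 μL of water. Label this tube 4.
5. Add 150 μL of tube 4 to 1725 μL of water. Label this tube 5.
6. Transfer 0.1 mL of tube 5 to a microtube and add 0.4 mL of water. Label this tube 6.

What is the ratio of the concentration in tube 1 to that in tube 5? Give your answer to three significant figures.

Step 1: 500 μL brought to 50 mL → factor 50000/500 = 100
Step 2: 0.5 mL + 49.5 mL = 50 mL total → factor 50/0.5 = 100
Step 3: 40 μL + 200 μL = 240 μL total → factor 240/40 = 6
Step 4: 200 μL + 200 μL = 400 μL total → factor 400/200 = 2
Step 5: 150 μL + 1725 μL = 1875 μL total → factor 1875/150 = 12.5
Dilution factor to tube 1 = 100; to tube 5 = 1.5 × 10^6
[tube 1]/[tube 5] = (factor to tube 5)/(factor to tube 1) = 1.5 × 10^6/100 = 1.50 × 10^4

1.50 × 10^4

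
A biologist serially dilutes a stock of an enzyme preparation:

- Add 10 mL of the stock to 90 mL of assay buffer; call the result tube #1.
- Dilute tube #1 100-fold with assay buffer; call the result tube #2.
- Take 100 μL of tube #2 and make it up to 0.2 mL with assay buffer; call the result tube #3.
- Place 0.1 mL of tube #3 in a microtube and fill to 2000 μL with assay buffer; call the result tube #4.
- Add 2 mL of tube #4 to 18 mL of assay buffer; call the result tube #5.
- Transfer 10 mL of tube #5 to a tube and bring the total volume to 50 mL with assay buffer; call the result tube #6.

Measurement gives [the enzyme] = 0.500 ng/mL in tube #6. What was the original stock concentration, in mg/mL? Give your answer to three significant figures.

Step 1: 10 mL + 90 mL = 100 mL total → factor 100/10 = 10
Step 2: 100-fold → factor 100
Step 3: 100 μL brought to 0.2 mL → factor 200/100 = 2
Step 4: 0.1 mL brought to 2000 μL → factor 2/0.1 = 20
Step 5: 2 mL + 18 mL = 20 mL total → factor 20/2 = 10
Step 6: 10 mL brought to 50 mL → factor 50/10 = 5
Overall dilution factor = 10 × 100 × 2 × 20 × 10 × 5 = 2 × 10^6
Stock = 0.500 ng/mL × 2 × 10^6 = 1.000 × 10^6 ng/mL = 1.00 mg/mL

1.00 mg/mL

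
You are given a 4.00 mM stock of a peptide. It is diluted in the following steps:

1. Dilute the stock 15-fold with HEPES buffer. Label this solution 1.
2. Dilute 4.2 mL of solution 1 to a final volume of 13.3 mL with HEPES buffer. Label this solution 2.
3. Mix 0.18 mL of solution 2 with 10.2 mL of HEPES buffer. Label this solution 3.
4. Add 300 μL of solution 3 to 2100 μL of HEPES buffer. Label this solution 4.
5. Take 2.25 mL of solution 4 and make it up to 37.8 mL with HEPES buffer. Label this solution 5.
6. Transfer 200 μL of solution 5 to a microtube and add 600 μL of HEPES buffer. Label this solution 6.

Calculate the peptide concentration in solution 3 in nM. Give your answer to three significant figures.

1.46 × 10^3 nM

Step 1: 15-fold → factor 15
Step 2: 4.2 mL brought to 13.3 mL → factor 13.3/4.2 = 3.1667
Step 3: 0.18 mL + 10.2 mL = 10.38 mL total → factor 10.38/0.18 = 57.667
Dilution factor through solution 3 = 15 × 3.1667 × 57.667 = 2739.2
[solution 3] = 4.00 mM / 2739.2 = 0.001460 mM = 1.46 × 10^3 nM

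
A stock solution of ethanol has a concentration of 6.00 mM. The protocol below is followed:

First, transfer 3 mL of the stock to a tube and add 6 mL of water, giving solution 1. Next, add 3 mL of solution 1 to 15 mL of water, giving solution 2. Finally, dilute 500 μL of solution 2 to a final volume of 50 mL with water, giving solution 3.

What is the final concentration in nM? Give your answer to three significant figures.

Step 1: 3 mL + 6 mL = 9 mL total → factor 9/3 = 3
Step 2: 3 mL + 15 mL = 18 mL total → factor 18/3 = 6
Step 3: 500 μL brought to 50 mL → factor 50000/500 = 100
Overall dilution factor = 3 × 6 × 100 = 1800
Final = 6.00 mM / 1800 = 0.003333 mM = 3.33 × 10^3 nM

3.33 × 10^3 nM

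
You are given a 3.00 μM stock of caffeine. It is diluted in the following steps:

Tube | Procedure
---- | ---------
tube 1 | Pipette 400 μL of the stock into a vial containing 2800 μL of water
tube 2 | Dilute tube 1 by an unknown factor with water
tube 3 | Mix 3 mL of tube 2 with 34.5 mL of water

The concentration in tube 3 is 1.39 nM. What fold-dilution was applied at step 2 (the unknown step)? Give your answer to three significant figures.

Step 1: 400 μL + 2800 μL = 3200 μL total → factor 3200/400 = 8
Step 2: unknown factor x
Step 3: 3 mL + 34.5 mL = 37.5 mL total → factor 37.5/3 = 12.5
Product of known-step factors = 100
Overall factor = 3.00 μM / (1.39 nM) = 2158.3
x = 2158.3 / 100 = 21.6

21.6-fold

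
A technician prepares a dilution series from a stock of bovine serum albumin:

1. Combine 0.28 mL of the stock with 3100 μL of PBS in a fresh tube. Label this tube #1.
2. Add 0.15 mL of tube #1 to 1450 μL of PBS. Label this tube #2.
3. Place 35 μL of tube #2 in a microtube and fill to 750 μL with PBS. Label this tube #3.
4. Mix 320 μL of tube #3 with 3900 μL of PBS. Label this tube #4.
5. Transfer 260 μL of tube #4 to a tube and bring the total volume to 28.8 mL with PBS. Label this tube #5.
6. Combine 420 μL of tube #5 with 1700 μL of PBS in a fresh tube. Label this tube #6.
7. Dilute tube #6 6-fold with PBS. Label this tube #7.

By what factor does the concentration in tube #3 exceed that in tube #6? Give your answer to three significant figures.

7.37 × 10^3

Step 1: 0.28 mL + 3100 μL = 3.38 mL total → factor 3.38/0.28 = 12.071
Step 2: 0.15 mL + 1450 μL = 1.6 mL total → factor 1.6/0.15 = 10.667
Step 3: 35 μL brought to 750 μL → factor 750/35 = 21.429
Step 4: 320 μL + 3900 μL = 4220 μL total → factor 4220/320 = 13.188
Step 5: 260 μL brought to 28.8 mL → factor 28800/260 = 110.77
Step 6: 420 μL + 1700 μL = 2120 μL total → factor 2120/420 = 5.0476
Dilution factor to tube #3 = 2759.2; to tube #6 = 2.0345 × 10^7
[tube #3]/[tube #6] = (factor to tube #6)/(factor to tube #3) = 2.0345 × 10^7/2759.2 = 7.37 × 10^3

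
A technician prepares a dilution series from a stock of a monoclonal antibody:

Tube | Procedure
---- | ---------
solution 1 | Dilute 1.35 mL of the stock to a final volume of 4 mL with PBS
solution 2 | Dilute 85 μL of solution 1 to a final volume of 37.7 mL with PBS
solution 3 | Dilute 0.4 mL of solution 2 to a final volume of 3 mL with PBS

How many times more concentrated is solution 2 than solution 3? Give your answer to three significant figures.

7.50

Step 1: 1.35 mL brought to 4 mL → factor 4/1.35 = 2.963
Step 2: 85 μL brought to 37.7 mL → factor 37700/85 = 443.53
Step 3: 0.4 mL brought to 3 mL → factor 3/0.4 = 7.5
Dilution factor to solution 2 = 1314.2; to solution 3 = 9856.2
[solution 2]/[solution 3] = (factor to solution 3)/(factor to solution 2) = 9856.2/1314.2 = 7.50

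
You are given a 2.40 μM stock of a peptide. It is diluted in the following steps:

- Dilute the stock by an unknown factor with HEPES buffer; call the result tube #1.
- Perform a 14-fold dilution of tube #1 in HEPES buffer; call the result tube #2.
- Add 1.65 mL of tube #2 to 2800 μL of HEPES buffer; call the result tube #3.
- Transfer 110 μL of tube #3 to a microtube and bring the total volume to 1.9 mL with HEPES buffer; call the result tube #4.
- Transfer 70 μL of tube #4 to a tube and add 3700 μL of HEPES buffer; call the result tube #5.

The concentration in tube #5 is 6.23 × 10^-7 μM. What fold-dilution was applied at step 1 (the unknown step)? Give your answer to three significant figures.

Step 1: unknown factor x
Step 2: 14-fold → factor 14
Step 3: 1.65 mL + 2800 μL = 4.45 mL total → factor 4.45/1.65 = 2.697
Step 4: 110 μL brought to 1.9 mL → factor 1900/110 = 17.273
Step 5: 70 μL + 3700 μL = 3770 μL total → factor 3770/70 = 53.857
Product of known-step factors = 35124
Overall factor = 2.40 μM / (6.23 × 10^-7 μM) = 3.8523 × 10^6
x = 3.8523 × 10^6 / 35124 = 110

110-fold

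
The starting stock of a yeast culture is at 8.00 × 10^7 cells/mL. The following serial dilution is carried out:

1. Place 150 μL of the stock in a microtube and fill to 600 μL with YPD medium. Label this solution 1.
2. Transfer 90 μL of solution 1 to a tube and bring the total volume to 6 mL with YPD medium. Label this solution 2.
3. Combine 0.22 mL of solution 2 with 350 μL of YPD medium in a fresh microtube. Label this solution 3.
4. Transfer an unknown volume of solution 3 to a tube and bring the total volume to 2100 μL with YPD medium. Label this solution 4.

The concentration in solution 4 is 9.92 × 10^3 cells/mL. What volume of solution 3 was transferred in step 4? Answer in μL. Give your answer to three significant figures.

Step 1: 150 μL brought to 600 μL → factor 600/150 = 4
Step 2: 90 μL brought to 6 mL → factor 6000/90 = 66.667
Step 3: 0.22 mL + 350 μL = 0.57 mL total → factor 0.57/0.22 = 2.5909
Step 4: v brought to 2100 μL → factor = 2100 μL/v
Product of known-step factors = 690.91
Overall factor = 8.00 × 10^7 cells/mL / (9.92 × 10^3 cells/mL) = 8064.5
Step-4 factor = 8064.5 / 690.91 = 11.672
v = 2100 μL / 11.672 = 180 μL

180 μL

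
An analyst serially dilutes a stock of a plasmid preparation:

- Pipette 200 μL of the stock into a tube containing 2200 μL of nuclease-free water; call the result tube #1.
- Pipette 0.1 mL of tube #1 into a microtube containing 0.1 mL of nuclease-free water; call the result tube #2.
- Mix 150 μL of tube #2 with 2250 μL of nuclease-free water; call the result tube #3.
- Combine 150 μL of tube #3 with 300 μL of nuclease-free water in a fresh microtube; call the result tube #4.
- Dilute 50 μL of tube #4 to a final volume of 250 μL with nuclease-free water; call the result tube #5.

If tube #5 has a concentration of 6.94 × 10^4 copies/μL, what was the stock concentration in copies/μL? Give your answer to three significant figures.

Step 1: 200 μL + 2200 μL = 2400 μL total → factor 2400/200 = 12
Step 2: 0.1 mL + 0.1 mL = 0.2 mL total → factor 0.2/0.1 = 2
Step 3: 150 μL + 2250 μL = 2400 μL total → factor 2400/150 = 16
Step 4: 150 μL + 300 μL = 450 μL total → factor 450/150 = 3
Step 5: 50 μL brought to 250 μL → factor 250/50 = 5
Overall dilution factor = 12 × 2 × 16 × 3 × 5 = 5760
Stock = 6.94 × 10^4 copies/μL × 5760 = 4.00 × 10^8 copies/μL

4.00 × 10^8 copies/μL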